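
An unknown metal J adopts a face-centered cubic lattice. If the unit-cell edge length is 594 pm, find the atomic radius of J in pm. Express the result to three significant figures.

In an FCC lattice, atoms touch along the face diagonal, so √2·a = 4r.
r = √2·a/4 = 1.4142 × 594 / 4 = 210 pm.

210 pm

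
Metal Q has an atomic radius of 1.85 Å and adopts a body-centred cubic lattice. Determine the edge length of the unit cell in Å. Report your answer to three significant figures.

4.27 Å

In a BCC lattice, atoms touch along the body diagonal, so √3·a = 4r.
a = 4r/√3 = 4 × 1.85 / 1.7321 = 4.27 Å.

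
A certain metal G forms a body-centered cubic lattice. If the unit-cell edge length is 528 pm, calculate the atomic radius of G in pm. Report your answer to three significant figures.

229 pm

In a BCC lattice, atoms touch along the body diagonal, so √3·a = 4r.
r = √3·a/4 = 1.7321 × 528 / 4 = 229 pm.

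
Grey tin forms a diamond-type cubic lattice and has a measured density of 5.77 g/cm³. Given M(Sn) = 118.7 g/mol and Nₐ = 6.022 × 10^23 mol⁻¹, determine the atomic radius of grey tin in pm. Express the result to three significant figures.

For a diamond cubic cell (Z = 8), a³ = Z·M/(N_A·ρ) = 8 × 118.7 / (6.022 × 10²³ × 5.770) = 2.733 × 10^-22 cm³, so a = 6.489 × 10^-8 cm = 648.9 pm.
Nearest neighbors lie along the body diagonal with √3·a = 8r, so r = 0.2165 × a = 141 pm.

141 pm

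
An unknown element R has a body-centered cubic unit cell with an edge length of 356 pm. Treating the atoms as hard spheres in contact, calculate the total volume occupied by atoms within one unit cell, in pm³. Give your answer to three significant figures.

3.07 × 10^7 pm³

In a BCC lattice atoms touch along the body diagonal, so √3·a = 4r, so r = 0.4330a = 154.2 pm.
V_atoms = Z × (4/3)πr³ = 2 × (4/3)π × (154.2)³ = 3.07 × 10^7 pm³.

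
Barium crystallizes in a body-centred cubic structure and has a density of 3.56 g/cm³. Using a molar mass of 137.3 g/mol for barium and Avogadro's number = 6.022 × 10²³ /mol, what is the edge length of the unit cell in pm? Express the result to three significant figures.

504 pm

With Z = 2 atoms per BCC cell, a³ = Z·M/(N_A·ρ) = 2 × 137.3 / (6.022 × 10²³ × 3.560 g/cm³) = 1.281 × 10^-22 cm³.
a = (1.281 × 10^-22)^(1/3) = 5.041 × 10^-8 cm = 504 pm.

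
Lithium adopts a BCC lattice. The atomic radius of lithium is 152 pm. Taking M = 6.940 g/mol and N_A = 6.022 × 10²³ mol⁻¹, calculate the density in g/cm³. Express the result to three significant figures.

In a BCC lattice, atoms touch along the body diagonal, so √3·a = 4r, giving a = 351.0 pm = 3.510 × 10^-8 cm.
With Z = 2, ρ = Z·M/(N_A·a³) = 2 × 6.940 / (6.022 × 10²³ × 4.325 × 10^-23) = 0.5329 g/cm³.

0.533 g/cm³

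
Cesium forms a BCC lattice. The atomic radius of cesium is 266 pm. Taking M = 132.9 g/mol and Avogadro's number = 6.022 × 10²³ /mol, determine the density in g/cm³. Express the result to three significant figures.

In a BCC lattice, atoms touch along the body diagonal, so √3·a = 4r, giving a = 614.3 pm = 6.143 × 10^-8 cm.
With Z = 2, ρ = Z·M/(N_A·a³) = 2 × 132.9 / (6.022 × 10²³ × 2.318 × 10^-22) = 1.904 g/cm³.

1.90 g/cm³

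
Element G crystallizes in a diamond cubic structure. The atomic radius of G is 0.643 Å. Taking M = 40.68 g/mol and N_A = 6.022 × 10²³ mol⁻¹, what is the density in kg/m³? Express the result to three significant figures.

In a diamond cubic lattice, nearest neighbors lie along the body diagonal with √3·a = 8r, giving a = 2.970 Å = 2.970 × 10^-8 cm.
With Z = 8, ρ = Z·M/(N_A·a³) = 8 × 40.68 / (6.022 × 10²³ × 2.620 × 10^-23) = 20.63 g/cm³ = 20600 kg/m³.

20600 kg/m³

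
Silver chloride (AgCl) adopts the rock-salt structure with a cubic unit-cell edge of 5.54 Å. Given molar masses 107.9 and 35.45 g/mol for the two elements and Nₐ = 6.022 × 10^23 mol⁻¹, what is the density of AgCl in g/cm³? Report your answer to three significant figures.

5.60 g/cm³

The rock-salt structure contains Z = 4 formula units per cell; M(AgCl) = 107.9 + 35.45 = 143.35 g/mol.
a³ = (5.540 × 10^-8 cm)³ = 1.700 × 10^-22 cm³.
ρ = 4 × 143.35 / (6.022 × 10²³ × 1.700 × 10^-22) = 5.600 g/cm³.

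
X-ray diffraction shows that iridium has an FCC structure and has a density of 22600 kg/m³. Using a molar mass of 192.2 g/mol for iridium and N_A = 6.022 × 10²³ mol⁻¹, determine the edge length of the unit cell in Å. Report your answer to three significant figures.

With Z = 4 atoms per FCC cell, a³ = Z·M/(N_A·ρ) = 4 × 192.2 / (6.022 × 10²³ × 22.60 g/cm³) = 5.649 × 10^-23 cm³.
a = (5.649 × 10^-23)^(1/3) = 3.837 × 10^-8 cm = 3.84 Å.

3.84 Å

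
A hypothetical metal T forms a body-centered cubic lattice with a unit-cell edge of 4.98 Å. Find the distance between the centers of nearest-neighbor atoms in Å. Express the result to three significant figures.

4.31 Å

In a BCC structure, atoms touch along the body diagonal, so √3·a = 4r; the nearest-neighbor distance equals 2r = 0.8660·a.
d = 0.8660 × 4.98 = 4.31 Å.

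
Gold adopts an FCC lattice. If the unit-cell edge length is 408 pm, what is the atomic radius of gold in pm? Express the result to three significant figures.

In an FCC lattice, atoms touch along the face diagonal, so √2·a = 4r.
r = √2·a/4 = 1.4142 × 408 / 4 = 144 pm.

144 pm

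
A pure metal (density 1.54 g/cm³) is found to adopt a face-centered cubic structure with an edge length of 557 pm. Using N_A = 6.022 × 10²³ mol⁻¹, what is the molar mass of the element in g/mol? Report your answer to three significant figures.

40.1 g/mol

An FCC cell has Z = 4 atoms; a = 5.570 × 10^-8 cm.
M = ρ·N_A·a³/Z = 1.54 × 6.022 × 10²³ × 1.728 × 10^-22 / 4 = 40.1 g/mol.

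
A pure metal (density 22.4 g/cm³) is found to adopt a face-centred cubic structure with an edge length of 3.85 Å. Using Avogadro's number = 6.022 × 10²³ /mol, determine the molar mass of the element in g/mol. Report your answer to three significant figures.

An FCC cell has Z = 4 atoms; a = 3.850 × 10^-8 cm.
M = ρ·N_A·a³/Z = 22.4 × 6.022 × 10²³ × 5.707 × 10^-23 / 4 = 192 g/mol.

192 g/mol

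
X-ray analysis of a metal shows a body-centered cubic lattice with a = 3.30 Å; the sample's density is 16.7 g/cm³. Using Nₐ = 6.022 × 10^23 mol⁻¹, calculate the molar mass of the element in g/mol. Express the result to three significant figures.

A BCC cell has Z = 2 atoms; a = 3.300 × 10^-8 cm.
M = ρ·N_A·a³/Z = 16.7 × 6.022 × 10²³ × 3.594 × 10^-23 / 2 = 181 g/mol.

181 g/mol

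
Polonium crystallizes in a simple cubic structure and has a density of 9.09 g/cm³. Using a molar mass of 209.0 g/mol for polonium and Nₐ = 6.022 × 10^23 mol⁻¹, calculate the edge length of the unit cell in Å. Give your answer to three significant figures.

3.37 Å

With Z = 1 atom per simple cubic cell, a³ = Z·M/(N_A·ρ) = 1 × 209.0 / (6.022 × 10²³ × 9.090 g/cm³) = 3.818 × 10^-23 cm³.
a = (3.818 × 10^-23)^(1/3) = 3.367 × 10^-8 cm = 3.37 Å.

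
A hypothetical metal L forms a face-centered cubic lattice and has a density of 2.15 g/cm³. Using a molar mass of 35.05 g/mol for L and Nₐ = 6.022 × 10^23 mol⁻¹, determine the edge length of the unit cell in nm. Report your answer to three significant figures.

With Z = 4 atoms per FCC cell, a³ = Z·M/(N_A·ρ) = 4 × 35.05 / (6.022 × 10²³ × 2.150 g/cm³) = 1.083 × 10^-22 cm³.
a = (1.083 × 10^-22)^(1/3) = 4.766 × 10^-8 cm = 0.477 nm.

0.477 nm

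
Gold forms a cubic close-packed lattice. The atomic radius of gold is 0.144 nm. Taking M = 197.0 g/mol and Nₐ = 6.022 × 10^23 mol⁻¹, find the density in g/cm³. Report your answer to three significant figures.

In an FCC lattice, atoms touch along the face diagonal, so √2·a = 4r, giving a = 0.4073 nm = 4.073 × 10^-8 cm.
With Z = 4, ρ = Z·M/(N_A·a³) = 4 × 197.0 / (6.022 × 10²³ × 6.757 × 10^-23) = 19.37 g/cm³.

19.4 g/cm³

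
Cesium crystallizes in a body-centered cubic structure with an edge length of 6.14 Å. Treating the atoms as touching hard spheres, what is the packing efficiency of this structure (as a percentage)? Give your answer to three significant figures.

In a BCC lattice atoms touch along the body diagonal, so √3·a = 4r, so r = 0.4330a = 2.659 Å.
Packing fraction = Z·(4/3)πr³ / a³ = 2 × (4/3)π × (2.659)³ / (6.14)³ = 0.6802 = 68.0%.

68.0%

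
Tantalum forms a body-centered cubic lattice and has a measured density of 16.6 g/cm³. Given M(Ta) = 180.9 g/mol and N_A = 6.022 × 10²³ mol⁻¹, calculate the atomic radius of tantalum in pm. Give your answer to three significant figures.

143 pm

For a BCC cell (Z = 2), a³ = Z·M/(N_A·ρ) = 2 × 180.9 / (6.022 × 10²³ × 16.60) = 3.619 × 10^-23 cm³, so a = 3.308 × 10^-8 cm = 330.8 pm.
Atoms touch along the body diagonal, so √3·a = 4r, so r = 0.4330 × a = 143 pm.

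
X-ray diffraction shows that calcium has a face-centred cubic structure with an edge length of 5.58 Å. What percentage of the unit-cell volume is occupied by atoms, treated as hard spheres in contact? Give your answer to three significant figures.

In an FCC lattice atoms touch along the face diagonal, so √2·a = 4r, so r = 0.3536a = 1.973 Å.
Packing fraction = Z·(4/3)πr³ / a³ = 4 × (4/3)π × (1.973)³ / (5.58)³ = 0.7405 = 74.0%.

74.0%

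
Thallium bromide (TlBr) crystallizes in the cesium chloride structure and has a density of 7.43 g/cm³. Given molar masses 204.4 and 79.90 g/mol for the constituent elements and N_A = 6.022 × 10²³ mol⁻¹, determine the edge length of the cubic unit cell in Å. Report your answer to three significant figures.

M(TlBr) = 284.3 g/mol; Z = 1 formula unit per cell.
a³ = Z·M/(N_A·ρ) = 1 × 284.3 / (6.022 × 10²³ × 7.43) = 6.354 × 10^-23 cm³, so a = 3.990 × 10^-8 cm = 3.99 Å.

3.99 Å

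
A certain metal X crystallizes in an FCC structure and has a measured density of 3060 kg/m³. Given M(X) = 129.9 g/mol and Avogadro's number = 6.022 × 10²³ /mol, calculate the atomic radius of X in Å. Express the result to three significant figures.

2.32 Å

For an FCC cell (Z = 4), a³ = Z·M/(N_A·ρ) = 4 × 129.9 / (6.022 × 10²³ × 3.060) = 2.820 × 10^-22 cm³, so a = 6.557 × 10^-8 cm = 6.557 Å.
Atoms touch along the face diagonal, so √2·a = 4r, so r = 0.3536 × a = 2.32 Å.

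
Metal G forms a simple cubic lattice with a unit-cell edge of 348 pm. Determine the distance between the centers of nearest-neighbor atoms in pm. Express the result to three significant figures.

348 pm

In a simple cubic structure, atoms touch along the cell edge, so a = 2r; the nearest-neighbor distance equals 2r = 1.000·a.
d = 1.000 × 348 = 348 pm.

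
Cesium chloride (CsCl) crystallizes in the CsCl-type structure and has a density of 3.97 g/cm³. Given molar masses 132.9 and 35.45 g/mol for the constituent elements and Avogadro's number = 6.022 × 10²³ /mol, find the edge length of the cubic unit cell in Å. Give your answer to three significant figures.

4.13 Å

M(CsCl) = 168.35 g/mol; Z = 1 formula unit per cell.
a³ = Z·M/(N_A·ρ) = 1 × 168.35 / (6.022 × 10²³ × 3.97) = 7.042 × 10^-23 cm³, so a = 4.129 × 10^-8 cm = 4.13 Å.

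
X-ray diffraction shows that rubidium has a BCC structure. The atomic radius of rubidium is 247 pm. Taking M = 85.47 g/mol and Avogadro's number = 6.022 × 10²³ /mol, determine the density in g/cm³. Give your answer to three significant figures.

In a BCC lattice, atoms touch along the body diagonal, so √3·a = 4r, giving a = 570.4 pm = 5.704 × 10^-8 cm.
With Z = 2, ρ = Z·M/(N_A·a³) = 2 × 85.47 / (6.022 × 10²³ × 1.856 × 10^-22) = 1.529 g/cm³.

1.53 g/cm³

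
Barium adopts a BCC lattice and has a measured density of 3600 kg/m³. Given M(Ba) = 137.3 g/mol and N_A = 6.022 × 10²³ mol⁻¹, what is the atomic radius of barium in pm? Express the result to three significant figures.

217 pm

For a BCC cell (Z = 2), a³ = Z·M/(N_A·ρ) = 2 × 137.3 / (6.022 × 10²³ × 3.600) = 1.267 × 10^-22 cm³, so a = 5.022 × 10^-8 cm = 502.2 pm.
Atoms touch along the body diagonal, so √3·a = 4r, so r = 0.4330 × a = 217 pm.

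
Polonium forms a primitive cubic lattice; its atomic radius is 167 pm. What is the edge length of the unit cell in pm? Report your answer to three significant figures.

In a simple cubic lattice, atoms touch along the cell edge, so a = 2r.
a = 2r = 2 × 167 = 334 pm.

334 pm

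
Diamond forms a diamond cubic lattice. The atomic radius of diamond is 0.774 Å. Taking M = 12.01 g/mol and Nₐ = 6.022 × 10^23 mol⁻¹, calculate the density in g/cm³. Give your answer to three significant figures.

In a diamond cubic lattice, nearest neighbors lie along the body diagonal with √3·a = 8r, giving a = 3.575 Å = 3.575 × 10^-8 cm.
With Z = 8, ρ = Z·M/(N_A·a³) = 8 × 12.01 / (6.022 × 10²³ × 4.569 × 10^-23) = 3.492 g/cm³.

3.49 g/cm³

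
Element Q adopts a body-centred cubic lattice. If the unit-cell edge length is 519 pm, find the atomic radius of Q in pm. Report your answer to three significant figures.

225 pm

In a BCC lattice, atoms touch along the body diagonal, so √3·a = 4r.
r = √3·a/4 = 1.7321 × 519 / 4 = 225 pm.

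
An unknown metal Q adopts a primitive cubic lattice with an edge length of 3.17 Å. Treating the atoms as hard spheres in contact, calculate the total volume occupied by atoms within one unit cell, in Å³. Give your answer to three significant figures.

16.7 Å³

In a simple cubic lattice atoms touch along the cell edge, so a = 2r, so r = 0.5000a = 1.585 Å.
V_atoms = Z × (4/3)πr³ = 1 × (4/3)π × (1.585)³ = 16.7 Å³.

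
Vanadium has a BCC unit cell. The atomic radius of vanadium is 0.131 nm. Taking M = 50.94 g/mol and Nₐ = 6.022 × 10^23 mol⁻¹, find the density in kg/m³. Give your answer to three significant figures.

In a BCC lattice, atoms touch along the body diagonal, so √3·a = 4r, giving a = 0.3025 nm = 3.025 × 10^-8 cm.
With Z = 2, ρ = Z·M/(N_A·a³) = 2 × 50.94 / (6.022 × 10²³ × 2.769 × 10^-23) = 6.110 g/cm³ = 6110 kg/m³.

6110 kg/m³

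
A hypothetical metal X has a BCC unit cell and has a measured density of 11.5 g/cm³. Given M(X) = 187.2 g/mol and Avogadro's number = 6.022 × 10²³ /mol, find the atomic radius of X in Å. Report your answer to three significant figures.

1.64 Å

For a BCC cell (Z = 2), a³ = Z·M/(N_A·ρ) = 2 × 187.2 / (6.022 × 10²³ × 11.50) = 5.406 × 10^-23 cm³, so a = 3.781 × 10^-8 cm = 3.781 Å.
Atoms touch along the body diagonal, so √3·a = 4r, so r = 0.4330 × a = 1.64 Å.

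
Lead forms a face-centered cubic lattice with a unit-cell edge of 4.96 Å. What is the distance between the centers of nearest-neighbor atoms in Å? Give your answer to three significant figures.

3.51 Å

In an FCC structure, atoms touch along the face diagonal, so √2·a = 4r; the nearest-neighbor distance equals 2r = 0.7071·a.
d = 0.7071 × 4.96 = 3.51 Å.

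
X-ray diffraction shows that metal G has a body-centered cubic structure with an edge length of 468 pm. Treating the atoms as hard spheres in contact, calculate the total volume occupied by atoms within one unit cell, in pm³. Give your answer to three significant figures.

In a BCC lattice atoms touch along the body diagonal, so √3·a = 4r, so r = 0.4330a = 202.6 pm.
V_atoms = Z × (4/3)πr³ = 2 × (4/3)π × (202.6)³ = 6.97 × 10^7 pm³.

6.97 × 10^7 pm³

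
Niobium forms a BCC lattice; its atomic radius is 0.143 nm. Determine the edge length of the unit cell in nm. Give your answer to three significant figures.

In a BCC lattice, atoms touch along the body diagonal, so √3·a = 4r.
a = 4r/√3 = 4 × 0.143 / 1.7321 = 0.330 nm.

0.330 nm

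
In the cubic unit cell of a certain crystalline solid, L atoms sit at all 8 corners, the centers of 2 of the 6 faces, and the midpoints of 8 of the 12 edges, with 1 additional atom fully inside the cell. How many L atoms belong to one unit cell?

Corner atoms are shared by 8 cells (1/8 each), face atoms by 2 (1/2 each), edge atoms by 4 (1/4 each), interior atoms are unshared.
Net atoms = 8 × 1/8 + 2 × 1/2 + 8 × 1/4 + 1 = 1 + 1 + 2 + 1 = 5.

5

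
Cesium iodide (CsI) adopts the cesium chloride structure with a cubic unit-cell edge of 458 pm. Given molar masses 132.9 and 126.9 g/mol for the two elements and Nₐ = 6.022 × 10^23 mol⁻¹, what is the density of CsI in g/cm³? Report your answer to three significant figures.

4.49 g/cm³

The cesium chloride structure contains Z = 1 formula unit per cell; M(CsI) = 132.9 + 126.9 = 259.8 g/mol.
a³ = (4.580 × 10^-8 cm)³ = 9.607 × 10^-23 cm³.
ρ = 1 × 259.8 / (6.022 × 10²³ × 9.607 × 10^-23) = 4.491 g/cm³.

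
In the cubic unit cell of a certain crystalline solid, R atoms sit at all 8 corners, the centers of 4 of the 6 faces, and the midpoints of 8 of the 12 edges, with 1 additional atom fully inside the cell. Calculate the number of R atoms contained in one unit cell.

6

Corner atoms are shared by 8 cells (1/8 each), face atoms by 2 (1/2 each), edge atoms by 4 (1/4 each), interior atoms are unshared.
Net atoms = 8 × 1/8 + 4 × 1/2 + 8 × 1/4 + 1 = 1 + 2 + 2 + 1 = 6.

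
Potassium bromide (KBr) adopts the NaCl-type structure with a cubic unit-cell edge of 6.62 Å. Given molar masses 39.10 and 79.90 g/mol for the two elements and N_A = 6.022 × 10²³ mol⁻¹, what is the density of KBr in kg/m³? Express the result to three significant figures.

2720 kg/m³

The NaCl-type structure contains Z = 4 formula units per cell; M(KBr) = 39.10 + 79.90 = 119.0 g/mol.
a³ = (6.620 × 10^-8 cm)³ = 2.901 × 10^-22 cm³.
ρ = 4 × 119.0 / (6.022 × 10²³ × 2.901 × 10^-22) = 2.725 g/cm³ = 2720 kg/m³.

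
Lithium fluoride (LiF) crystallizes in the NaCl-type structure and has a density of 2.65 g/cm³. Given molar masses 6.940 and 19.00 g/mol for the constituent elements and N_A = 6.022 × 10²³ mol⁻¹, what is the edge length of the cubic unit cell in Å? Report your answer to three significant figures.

4.02 Å

M(LiF) = 25.94 g/mol; Z = 4 formula units per cell.
a³ = Z·M/(N_A·ρ) = 4 × 25.94 / (6.022 × 10²³ × 2.65) = 6.502 × 10^-23 cm³, so a = 4.021 × 10^-8 cm = 4.02 Å.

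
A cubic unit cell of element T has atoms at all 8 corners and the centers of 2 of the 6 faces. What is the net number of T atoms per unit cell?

2

Corner atoms are shared by 8 cells (1/8 each), face atoms by 2 (1/2 each).
Net atoms = 8 × 1/8 + 2 × 1/2 = 1 + 1 = 2.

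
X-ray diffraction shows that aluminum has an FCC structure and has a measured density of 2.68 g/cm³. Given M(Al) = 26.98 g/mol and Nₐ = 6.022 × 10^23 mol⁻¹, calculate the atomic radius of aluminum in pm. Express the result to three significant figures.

For an FCC cell (Z = 4), a³ = Z·M/(N_A·ρ) = 4 × 26.98 / (6.022 × 10²³ × 2.680) = 6.687 × 10^-23 cm³, so a = 4.059 × 10^-8 cm = 405.9 pm.
Atoms touch along the face diagonal, so √2·a = 4r, so r = 0.3536 × a = 144 pm.

144 pm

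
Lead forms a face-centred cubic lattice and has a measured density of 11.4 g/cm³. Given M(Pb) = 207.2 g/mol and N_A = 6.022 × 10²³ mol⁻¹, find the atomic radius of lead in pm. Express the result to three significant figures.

175 pm

For an FCC cell (Z = 4), a³ = Z·M/(N_A·ρ) = 4 × 207.2 / (6.022 × 10²³ × 11.40) = 1.207 × 10^-22 cm³, so a = 4.942 × 10^-8 cm = 494.2 pm.
Atoms touch along the face diagonal, so √2·a = 4r, so r = 0.3536 × a = 175 pm.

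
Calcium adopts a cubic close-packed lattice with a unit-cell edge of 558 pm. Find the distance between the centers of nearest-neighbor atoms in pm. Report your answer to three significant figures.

In an FCC structure, atoms touch along the face diagonal, so √2·a = 4r; the nearest-neighbor distance equals 2r = 0.7071·a.
d = 0.7071 × 558 = 395 pm.

395 pm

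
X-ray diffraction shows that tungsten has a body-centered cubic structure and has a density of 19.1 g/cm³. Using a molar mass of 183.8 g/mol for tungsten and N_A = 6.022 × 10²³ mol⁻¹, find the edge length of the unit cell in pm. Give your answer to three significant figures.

317 pm

With Z = 2 atoms per BCC cell, a³ = Z·M/(N_A·ρ) = 2 × 183.8 / (6.022 × 10²³ × 19.10 g/cm³) = 3.196 × 10^-23 cm³.
a = (3.196 × 10^-23)^(1/3) = 3.173 × 10^-8 cm = 317 pm.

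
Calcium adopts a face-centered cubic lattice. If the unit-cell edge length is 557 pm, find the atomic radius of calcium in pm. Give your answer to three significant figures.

197 pm

In an FCC lattice, atoms touch along the face diagonal, so √2·a = 4r.
r = √2·a/4 = 1.4142 × 557 / 4 = 197 pm.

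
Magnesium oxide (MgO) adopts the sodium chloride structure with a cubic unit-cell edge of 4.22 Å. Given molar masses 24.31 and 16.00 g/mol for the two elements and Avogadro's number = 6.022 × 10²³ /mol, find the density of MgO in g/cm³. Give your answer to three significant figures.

3.56 g/cm³

The sodium chloride structure contains Z = 4 formula units per cell; M(MgO) = 24.31 + 16.00 = 40.31 g/mol.
a³ = (4.220 × 10^-8 cm)³ = 7.515 × 10^-23 cm³.
ρ = 4 × 40.31 / (6.022 × 10²³ × 7.515 × 10^-23) = 3.563 g/cm³.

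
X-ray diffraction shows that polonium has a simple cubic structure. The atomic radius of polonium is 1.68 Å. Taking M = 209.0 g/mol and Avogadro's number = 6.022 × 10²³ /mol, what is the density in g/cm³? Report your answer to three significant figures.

In a simple cubic lattice, atoms touch along the cell edge, so a = 2r, giving a = 3.360 Å = 3.360 × 10^-8 cm.
With Z = 1, ρ = Z·M/(N_A·a³) = 1 × 209.0 / (6.022 × 10²³ × 3.793 × 10^-23) = 9.149 g/cm³.

9.15 g/cm³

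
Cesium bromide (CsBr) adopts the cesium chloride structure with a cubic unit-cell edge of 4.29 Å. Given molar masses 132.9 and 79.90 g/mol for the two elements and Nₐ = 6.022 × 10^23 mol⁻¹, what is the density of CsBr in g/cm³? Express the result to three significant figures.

The cesium chloride structure contains Z = 1 formula unit per cell; M(CsBr) = 132.9 + 79.90 = 212.8 g/mol.
a³ = (4.290 × 10^-8 cm)³ = 7.895 × 10^-23 cm³.
ρ = 1 × 212.8 / (6.022 × 10²³ × 7.895 × 10^-23) = 4.476 g/cm³.

4.48 g/cm³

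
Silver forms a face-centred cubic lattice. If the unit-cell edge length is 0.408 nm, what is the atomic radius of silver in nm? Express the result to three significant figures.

0.144 nm

In an FCC lattice, atoms touch along the face diagonal, so √2·a = 4r.
r = √2·a/4 = 1.4142 × 0.408 / 4 = 0.144 nm.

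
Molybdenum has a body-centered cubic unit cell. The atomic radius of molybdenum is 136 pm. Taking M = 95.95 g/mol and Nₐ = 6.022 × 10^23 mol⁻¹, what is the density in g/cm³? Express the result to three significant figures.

10.3 g/cm³

In a BCC lattice, atoms touch along the body diagonal, so √3·a = 4r, giving a = 314.1 pm = 3.141 × 10^-8 cm.
With Z = 2, ρ = Z·M/(N_A·a³) = 2 × 95.95 / (6.022 × 10²³ × 3.098 × 10^-23) = 10.29 g/cm³.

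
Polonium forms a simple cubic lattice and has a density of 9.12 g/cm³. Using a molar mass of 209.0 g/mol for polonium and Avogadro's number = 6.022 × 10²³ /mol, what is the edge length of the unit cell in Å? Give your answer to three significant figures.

With Z = 1 atom per simple cubic cell, a³ = Z·M/(N_A·ρ) = 1 × 209.0 / (6.022 × 10²³ × 9.120 g/cm³) = 3.805 × 10^-23 cm³.
a = (3.805 × 10^-23)^(1/3) = 3.364 × 10^-8 cm = 3.36 Å.

3.36 Å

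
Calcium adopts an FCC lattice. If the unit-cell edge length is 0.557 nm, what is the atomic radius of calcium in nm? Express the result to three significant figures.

0.197 nm

In an FCC lattice, atoms touch along the face diagonal, so √2·a = 4r.
r = √2·a/4 = 1.4142 × 0.557 / 4 = 0.197 nm.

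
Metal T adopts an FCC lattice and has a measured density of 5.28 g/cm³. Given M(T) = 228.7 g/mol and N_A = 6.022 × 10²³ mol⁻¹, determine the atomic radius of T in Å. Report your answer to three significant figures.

2.33 Å

For an FCC cell (Z = 4), a³ = Z·M/(N_A·ρ) = 4 × 228.7 / (6.022 × 10²³ × 5.280) = 2.877 × 10^-22 cm³, so a = 6.602 × 10^-8 cm = 6.602 Å.
Atoms touch along the face diagonal, so √2·a = 4r, so r = 0.3536 × a = 2.33 Å.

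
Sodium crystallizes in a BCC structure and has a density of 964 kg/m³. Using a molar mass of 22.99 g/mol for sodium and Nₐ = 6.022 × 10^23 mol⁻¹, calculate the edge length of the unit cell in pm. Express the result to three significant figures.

429 pm

With Z = 2 atoms per BCC cell, a³ = Z·M/(N_A·ρ) = 2 × 22.99 / (6.022 × 10²³ × 0.9640 g/cm³) = 7.920 × 10^-23 cm³.
a = (7.920 × 10^-23)^(1/3) = 4.295 × 10^-8 cm = 429 pm.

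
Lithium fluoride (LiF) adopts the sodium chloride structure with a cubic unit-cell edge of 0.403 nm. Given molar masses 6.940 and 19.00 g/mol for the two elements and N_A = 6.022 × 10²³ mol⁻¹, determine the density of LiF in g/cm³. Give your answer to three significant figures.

2.63 g/cm³

The sodium chloride structure contains Z = 4 formula units per cell; M(LiF) = 6.940 + 19.00 = 25.94 g/mol.
a³ = (4.030 × 10^-8 cm)³ = 6.545 × 10^-23 cm³.
ρ = 4 × 25.94 / (6.022 × 10²³ × 6.545 × 10^-23) = 2.633 g/cm³.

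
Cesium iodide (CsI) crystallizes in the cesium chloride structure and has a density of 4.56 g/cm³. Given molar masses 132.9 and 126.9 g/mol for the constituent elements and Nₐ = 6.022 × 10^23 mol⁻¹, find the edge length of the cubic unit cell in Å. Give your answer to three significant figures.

4.56 Å

M(CsI) = 259.8 g/mol; Z = 1 formula unit per cell.
a³ = Z·M/(N_A·ρ) = 1 × 259.8 / (6.022 × 10²³ × 4.56) = 9.461 × 10^-23 cm³, so a = 4.557 × 10^-8 cm = 4.56 Å.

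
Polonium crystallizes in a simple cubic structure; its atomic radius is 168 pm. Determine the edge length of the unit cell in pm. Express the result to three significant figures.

336 pm

In a simple cubic lattice, atoms touch along the cell edge, so a = 2r.
a = 2r = 2 × 168 = 336 pm.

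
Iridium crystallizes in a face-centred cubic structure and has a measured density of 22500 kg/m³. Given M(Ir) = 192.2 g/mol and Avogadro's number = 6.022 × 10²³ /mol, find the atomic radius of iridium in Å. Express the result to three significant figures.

For an FCC cell (Z = 4), a³ = Z·M/(N_A·ρ) = 4 × 192.2 / (6.022 × 10²³ × 22.50) = 5.674 × 10^-23 cm³, so a = 3.843 × 10^-8 cm = 3.843 Å.
Atoms touch along the face diagonal, so √2·a = 4r, so r = 0.3536 × a = 1.36 Å.

1.36 Å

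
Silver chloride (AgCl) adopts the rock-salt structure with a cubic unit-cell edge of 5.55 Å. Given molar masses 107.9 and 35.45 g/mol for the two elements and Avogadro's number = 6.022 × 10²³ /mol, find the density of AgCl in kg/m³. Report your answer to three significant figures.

The rock-salt structure contains Z = 4 formula units per cell; M(AgCl) = 107.9 + 35.45 = 143.35 g/mol.
a³ = (5.550 × 10^-8 cm)³ = 1.710 × 10^-22 cm³.
ρ = 4 × 143.35 / (6.022 × 10²³ × 1.710 × 10^-22) = 5.570 g/cm³ = 5570 kg/m³.

5570 kg/m³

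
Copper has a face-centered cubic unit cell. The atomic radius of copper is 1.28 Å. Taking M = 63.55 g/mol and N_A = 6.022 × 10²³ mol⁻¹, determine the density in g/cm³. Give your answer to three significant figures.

8.90 g/cm³

In an FCC lattice, atoms touch along the face diagonal, so √2·a = 4r, giving a = 3.620 Å = 3.620 × 10^-8 cm.
With Z = 4, ρ = Z·M/(N_A·a³) = 4 × 63.55 / (6.022 × 10²³ × 4.745 × 10^-23) = 8.895 g/cm³.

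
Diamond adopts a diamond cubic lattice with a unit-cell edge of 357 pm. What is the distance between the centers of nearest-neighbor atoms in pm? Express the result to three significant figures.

155 pm

In a diamond cubic structure, nearest neighbors lie along the body diagonal with √3·a = 8r; the nearest-neighbor distance equals 2r = 0.4330·a.
d = 0.4330 × 357 = 155 pm.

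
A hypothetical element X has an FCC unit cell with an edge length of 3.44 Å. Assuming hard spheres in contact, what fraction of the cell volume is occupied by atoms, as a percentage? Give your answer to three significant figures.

74.0%

In an FCC lattice atoms touch along the face diagonal, so √2·a = 4r, so r = 0.3536a = 1.216 Å.
Packing fraction = Z·(4/3)πr³ / a³ = 4 × (4/3)π × (1.216)³ / (3.44)³ = 0.7405 = 74.0%.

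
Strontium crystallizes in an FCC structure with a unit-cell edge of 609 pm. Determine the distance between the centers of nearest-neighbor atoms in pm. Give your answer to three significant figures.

431 pm

In an FCC structure, atoms touch along the face diagonal, so √2·a = 4r; the nearest-neighbor distance equals 2r = 0.7071·a.
d = 0.7071 × 609 = 431 pm.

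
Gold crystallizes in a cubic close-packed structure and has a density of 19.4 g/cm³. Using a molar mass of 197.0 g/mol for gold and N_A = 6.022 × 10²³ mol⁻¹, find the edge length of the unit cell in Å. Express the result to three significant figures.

With Z = 4 atoms per FCC cell, a³ = Z·M/(N_A·ρ) = 4 × 197.0 / (6.022 × 10²³ × 19.40 g/cm³) = 6.745 × 10^-23 cm³.
a = (6.745 × 10^-23)^(1/3) = 4.071 × 10^-8 cm = 4.07 Å.

4.07 Å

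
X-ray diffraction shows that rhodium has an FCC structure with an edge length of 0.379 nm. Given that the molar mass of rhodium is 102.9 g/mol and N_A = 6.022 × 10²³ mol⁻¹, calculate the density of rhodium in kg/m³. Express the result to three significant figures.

An FCC unit cell contains Z = 4 atoms.
Cell volume: a³ = (0.379 nm)³ = (3.790 × 10^-8 cm)³ = 5.444 × 10^-23 cm³.
ρ = Z·M/(N_A·a³) = 4 × 102.9 / (6.022 × 10²³ × 5.444 × 10^-23) = 12.56 g/cm³ = 12600 kg/m³.

12600 kg/m³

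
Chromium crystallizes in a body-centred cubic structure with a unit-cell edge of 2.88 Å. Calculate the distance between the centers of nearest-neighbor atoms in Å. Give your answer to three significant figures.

In a BCC structure, atoms touch along the body diagonal, so √3·a = 4r; the nearest-neighbor distance equals 2r = 0.8660·a.
d = 0.8660 × 2.88 = 2.49 Å.

2.49 Å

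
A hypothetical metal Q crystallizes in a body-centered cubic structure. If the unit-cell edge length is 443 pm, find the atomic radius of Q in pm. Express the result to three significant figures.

In a BCC lattice, atoms touch along the body diagonal, so √3·a = 4r.
r = √3·a/4 = 1.7321 × 443 / 4 = 192 pm.

192 pm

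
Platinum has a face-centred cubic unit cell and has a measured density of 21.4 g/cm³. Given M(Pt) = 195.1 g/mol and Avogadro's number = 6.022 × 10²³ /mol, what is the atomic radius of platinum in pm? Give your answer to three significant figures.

139 pm

For an FCC cell (Z = 4), a³ = Z·M/(N_A·ρ) = 4 × 195.1 / (6.022 × 10²³ × 21.40) = 6.056 × 10^-23 cm³, so a = 3.927 × 10^-8 cm = 392.7 pm.
Atoms touch along the face diagonal, so √2·a = 4r, so r = 0.3536 × a = 139 pm.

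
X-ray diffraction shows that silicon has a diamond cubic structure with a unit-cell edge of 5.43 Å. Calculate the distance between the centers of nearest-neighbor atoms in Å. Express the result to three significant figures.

In a diamond cubic structure, nearest neighbors lie along the body diagonal with √3·a = 8r; the nearest-neighbor distance equals 2r = 0.4330·a.
d = 0.4330 × 5.43 = 2.35 Å.

2.35 Å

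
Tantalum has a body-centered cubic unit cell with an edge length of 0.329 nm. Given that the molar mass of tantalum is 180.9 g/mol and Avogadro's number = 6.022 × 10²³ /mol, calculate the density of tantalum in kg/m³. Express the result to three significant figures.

16900 kg/m³

A BCC unit cell contains Z = 2 atoms.
Cell volume: a³ = (0.329 nm)³ = (3.290 × 10^-8 cm)³ = 3.561 × 10^-23 cm³.
ρ = Z·M/(N_A·a³) = 2 × 180.9 / (6.022 × 10²³ × 3.561 × 10^-23) = 16.87 g/cm³ = 16900 kg/m³.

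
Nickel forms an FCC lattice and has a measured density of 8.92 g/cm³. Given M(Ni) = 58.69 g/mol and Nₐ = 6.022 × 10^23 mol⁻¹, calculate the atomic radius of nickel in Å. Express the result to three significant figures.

For an FCC cell (Z = 4), a³ = Z·M/(N_A·ρ) = 4 × 58.69 / (6.022 × 10²³ × 8.920) = 4.370 × 10^-23 cm³, so a = 3.522 × 10^-8 cm = 3.522 Å.
Atoms touch along the face diagonal, so √2·a = 4r, so r = 0.3536 × a = 1.25 Å.

1.25 Å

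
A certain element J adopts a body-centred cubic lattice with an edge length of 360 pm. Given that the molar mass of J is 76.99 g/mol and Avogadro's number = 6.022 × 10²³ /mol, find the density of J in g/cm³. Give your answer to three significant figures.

A BCC unit cell contains Z = 2 atoms.
Cell volume: a³ = (360 pm)³ = (3.600 × 10^-8 cm)³ = 4.666 × 10^-23 cm³.
ρ = Z·M/(N_A·a³) = 2 × 76.99 / (6.022 × 10²³ × 4.666 × 10^-23) = 5.480 g/cm³.

5.48 g/cm³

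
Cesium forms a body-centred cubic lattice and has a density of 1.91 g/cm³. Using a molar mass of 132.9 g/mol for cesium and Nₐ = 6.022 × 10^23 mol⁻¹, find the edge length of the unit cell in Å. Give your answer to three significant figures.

6.14 Å

With Z = 2 atoms per BCC cell, a³ = Z·M/(N_A·ρ) = 2 × 132.9 / (6.022 × 10²³ × 1.910 g/cm³) = 2.311 × 10^-22 cm³.
a = (2.311 × 10^-22)^(1/3) = 6.137 × 10^-8 cm = 6.14 Å.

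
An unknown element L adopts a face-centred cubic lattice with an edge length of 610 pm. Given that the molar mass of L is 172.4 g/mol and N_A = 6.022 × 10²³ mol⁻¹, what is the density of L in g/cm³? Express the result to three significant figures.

An FCC unit cell contains Z = 4 atoms.
Cell volume: a³ = (610 pm)³ = (6.100 × 10^-8 cm)³ = 2.270 × 10^-22 cm³.
ρ = Z·M/(N_A·a³) = 4 × 172.4 / (6.022 × 10²³ × 2.270 × 10^-22) = 5.045 g/cm³.

5.05 g/cm³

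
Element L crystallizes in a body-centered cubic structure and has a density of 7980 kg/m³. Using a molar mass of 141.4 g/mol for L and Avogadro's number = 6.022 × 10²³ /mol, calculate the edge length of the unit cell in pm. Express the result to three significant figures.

389 pm

With Z = 2 atoms per BCC cell, a³ = Z·M/(N_A·ρ) = 2 × 141.4 / (6.022 × 10²³ × 7.980 g/cm³) = 5.885 × 10^-23 cm³.
a = (5.885 × 10^-23)^(1/3) = 3.890 × 10^-8 cm = 389 pm.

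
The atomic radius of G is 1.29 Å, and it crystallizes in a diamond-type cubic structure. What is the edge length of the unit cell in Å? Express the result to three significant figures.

In a diamond cubic lattice, nearest neighbors lie along the body diagonal with √3·a = 8r.
a = 8r/√3 = 8 × 1.29 / 1.7321 = 5.96 Å.

5.96 Å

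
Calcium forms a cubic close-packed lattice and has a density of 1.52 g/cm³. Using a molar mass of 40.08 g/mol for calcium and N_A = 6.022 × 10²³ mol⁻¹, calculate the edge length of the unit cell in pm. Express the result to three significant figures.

560 pm

With Z = 4 atoms per FCC cell, a³ = Z·M/(N_A·ρ) = 4 × 40.08 / (6.022 × 10²³ × 1.520 g/cm³) = 1.751 × 10^-22 cm³.
a = (1.751 × 10^-22)^(1/3) = 5.595 × 10^-8 cm = 560 pm.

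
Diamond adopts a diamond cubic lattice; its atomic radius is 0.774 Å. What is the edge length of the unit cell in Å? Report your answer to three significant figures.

3.57 Å

In a diamond cubic lattice, nearest neighbors lie along the body diagonal with √3·a = 8r.
a = 8r/√3 = 8 × 0.774 / 1.7321 = 3.57 Å.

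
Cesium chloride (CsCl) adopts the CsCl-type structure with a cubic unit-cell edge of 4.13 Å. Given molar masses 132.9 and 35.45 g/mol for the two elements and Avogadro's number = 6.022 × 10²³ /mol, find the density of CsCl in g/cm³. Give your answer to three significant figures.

3.97 g/cm³

The CsCl-type structure contains Z = 1 formula unit per cell; M(CsCl) = 132.9 + 35.45 = 168.35 g/mol.
a³ = (4.130 × 10^-8 cm)³ = 7.044 × 10^-23 cm³.
ρ = 1 × 168.35 / (6.022 × 10²³ × 7.044 × 10^-23) = 3.968 g/cm³.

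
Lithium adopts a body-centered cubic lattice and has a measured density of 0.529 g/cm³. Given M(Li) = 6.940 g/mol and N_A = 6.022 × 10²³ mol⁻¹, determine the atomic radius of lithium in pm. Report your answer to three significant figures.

152 pm

For a BCC cell (Z = 2), a³ = Z·M/(N_A·ρ) = 2 × 6.940 / (6.022 × 10²³ × 0.5290) = 4.357 × 10^-23 cm³, so a = 3.519 × 10^-8 cm = 351.9 pm.
Atoms touch along the body diagonal, so √3·a = 4r, so r = 0.4330 × a = 152 pm.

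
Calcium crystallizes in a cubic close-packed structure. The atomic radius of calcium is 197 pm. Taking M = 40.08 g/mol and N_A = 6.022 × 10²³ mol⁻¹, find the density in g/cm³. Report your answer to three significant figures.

1.54 g/cm³

In an FCC lattice, atoms touch along the face diagonal, so √2·a = 4r, giving a = 557.2 pm = 5.572 × 10^-8 cm.
With Z = 4, ρ = Z·M/(N_A·a³) = 4 × 40.08 / (6.022 × 10²³ × 1.730 × 10^-22) = 1.539 g/cm³.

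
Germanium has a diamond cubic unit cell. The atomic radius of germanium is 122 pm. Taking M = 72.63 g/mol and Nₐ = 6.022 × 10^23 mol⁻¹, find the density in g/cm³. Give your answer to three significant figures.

In a diamond cubic lattice, nearest neighbors lie along the body diagonal with √3·a = 8r, giving a = 563.5 pm = 5.635 × 10^-8 cm.
With Z = 8, ρ = Z·M/(N_A·a³) = 8 × 72.63 / (6.022 × 10²³ × 1.789 × 10^-22) = 5.393 g/cm³.

5.39 g/cm³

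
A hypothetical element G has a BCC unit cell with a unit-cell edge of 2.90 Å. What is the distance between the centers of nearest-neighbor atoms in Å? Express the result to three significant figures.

2.51 Å

In a BCC structure, atoms touch along the body diagonal, so √3·a = 4r; the nearest-neighbor distance equals 2r = 0.8660·a.
d = 0.8660 × 2.90 = 2.51 Å.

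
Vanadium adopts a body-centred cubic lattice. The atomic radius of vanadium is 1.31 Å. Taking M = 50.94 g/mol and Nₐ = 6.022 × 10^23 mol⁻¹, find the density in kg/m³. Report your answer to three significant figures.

In a BCC lattice, atoms touch along the body diagonal, so √3·a = 4r, giving a = 3.025 Å = 3.025 × 10^-8 cm.
With Z = 2, ρ = Z·M/(N_A·a³) = 2 × 50.94 / (6.022 × 10²³ × 2.769 × 10^-23) = 6.110 g/cm³ = 6110 kg/m³.

6110 kg/m³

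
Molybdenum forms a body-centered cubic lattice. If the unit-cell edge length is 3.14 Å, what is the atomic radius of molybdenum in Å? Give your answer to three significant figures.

In a BCC lattice, atoms touch along the body diagonal, so √3·a = 4r.
r = √3·a/4 = 1.7321 × 3.14 / 4 = 1.36 Å.

1.36 Å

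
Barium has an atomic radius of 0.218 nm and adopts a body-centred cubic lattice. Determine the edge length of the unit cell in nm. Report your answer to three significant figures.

In a BCC lattice, atoms touch along the body diagonal, so √3·a = 4r.
a = 4r/√3 = 4 × 0.218 / 1.7321 = 0.503 nm.

0.503 nm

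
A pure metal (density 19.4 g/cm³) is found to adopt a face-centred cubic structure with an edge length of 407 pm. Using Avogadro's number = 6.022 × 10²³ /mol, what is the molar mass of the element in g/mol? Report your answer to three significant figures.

197 g/mol

An FCC cell has Z = 4 atoms; a = 4.070 × 10^-8 cm.
M = ρ·N_A·a³/Z = 19.4 × 6.022 × 10²³ × 6.742 × 10^-23 / 4 = 197 g/mol.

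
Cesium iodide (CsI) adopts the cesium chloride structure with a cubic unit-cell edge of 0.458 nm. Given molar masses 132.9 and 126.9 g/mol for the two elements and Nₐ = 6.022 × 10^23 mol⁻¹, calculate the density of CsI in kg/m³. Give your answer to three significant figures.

The cesium chloride structure contains Z = 1 formula unit per cell; M(CsI) = 132.9 + 126.9 = 259.8 g/mol.
a³ = (4.580 × 10^-8 cm)³ = 9.607 × 10^-23 cm³.
ρ = 1 × 259.8 / (6.022 × 10²³ × 9.607 × 10^-23) = 4.491 g/cm³ = 4490 kg/m³.

4490 kg/m³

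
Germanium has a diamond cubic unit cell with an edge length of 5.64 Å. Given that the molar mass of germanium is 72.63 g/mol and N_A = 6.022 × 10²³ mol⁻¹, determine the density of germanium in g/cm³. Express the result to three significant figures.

A diamond cubic unit cell contains Z = 8 atoms.
Cell volume: a³ = (5.64 Å)³ = (5.640 × 10^-8 cm)³ = 1.794 × 10^-22 cm³.
ρ = Z·M/(N_A·a³) = 8 × 72.63 / (6.022 × 10²³ × 1.794 × 10^-22) = 5.378 g/cm³.

5.38 g/cm³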